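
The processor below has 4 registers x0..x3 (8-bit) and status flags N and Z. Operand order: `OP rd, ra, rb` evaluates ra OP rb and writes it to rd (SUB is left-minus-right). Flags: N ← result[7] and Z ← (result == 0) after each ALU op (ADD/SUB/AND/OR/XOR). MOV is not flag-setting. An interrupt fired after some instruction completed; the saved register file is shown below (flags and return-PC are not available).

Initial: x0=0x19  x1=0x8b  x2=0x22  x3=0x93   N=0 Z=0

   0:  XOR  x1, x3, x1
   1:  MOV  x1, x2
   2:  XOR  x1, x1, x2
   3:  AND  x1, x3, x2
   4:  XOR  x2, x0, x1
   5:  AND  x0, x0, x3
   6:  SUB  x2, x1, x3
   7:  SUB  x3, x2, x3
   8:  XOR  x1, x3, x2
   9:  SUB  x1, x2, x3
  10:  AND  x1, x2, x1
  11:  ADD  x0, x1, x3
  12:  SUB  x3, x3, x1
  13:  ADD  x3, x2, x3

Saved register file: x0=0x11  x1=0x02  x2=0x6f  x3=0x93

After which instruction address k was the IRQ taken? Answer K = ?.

after  0: x0=0x19 x1=0x18 x2=0x22 x3=0x93  N=0 Z=0
after  1: x0=0x19 x1=0x22 x2=0x22 x3=0x93  N=0 Z=0
after  2: x0=0x19 x1=0x00 x2=0x22 x3=0x93  N=0 Z=1
after  3: x0=0x19 x1=0x02 x2=0x22 x3=0x93  N=0 Z=0
after  4: x0=0x19 x1=0x02 x2=0x1b x3=0x93  N=0 Z=0
after  5: x0=0x11 x1=0x02 x2=0x1b x3=0x93  N=0 Z=0
after  6: x0=0x11 x1=0x02 x2=0x6f x3=0x93  N=0 Z=0
-- IRQ taken; context saved, return-PC = 7 --

K = 6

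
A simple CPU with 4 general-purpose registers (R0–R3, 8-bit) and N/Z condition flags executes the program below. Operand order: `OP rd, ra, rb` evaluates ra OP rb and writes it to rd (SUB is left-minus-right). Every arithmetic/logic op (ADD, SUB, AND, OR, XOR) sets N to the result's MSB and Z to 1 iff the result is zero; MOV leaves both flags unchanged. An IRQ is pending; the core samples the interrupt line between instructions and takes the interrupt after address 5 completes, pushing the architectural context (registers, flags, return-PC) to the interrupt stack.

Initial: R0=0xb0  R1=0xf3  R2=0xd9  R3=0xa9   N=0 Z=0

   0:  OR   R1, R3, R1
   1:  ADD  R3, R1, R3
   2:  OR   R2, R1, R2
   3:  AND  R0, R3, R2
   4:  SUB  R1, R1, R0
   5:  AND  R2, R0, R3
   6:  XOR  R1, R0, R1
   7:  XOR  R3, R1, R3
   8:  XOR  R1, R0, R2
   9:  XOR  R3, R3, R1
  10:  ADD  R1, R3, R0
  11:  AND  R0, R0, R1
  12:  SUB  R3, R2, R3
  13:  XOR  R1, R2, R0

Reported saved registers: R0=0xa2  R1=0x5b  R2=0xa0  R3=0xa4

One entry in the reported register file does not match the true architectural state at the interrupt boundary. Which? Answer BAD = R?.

after  0: R0=0xb0 R1=0xfb R2=0xd9 R3=0xa9  N=1 Z=0
after  1: R0=0xb0 R1=0xfb R2=0xd9 R3=0xa4  N=1 Z=0
after  2: R0=0xb0 R1=0xfb R2=0xfb R3=0xa4  N=1 Z=0
after  3: R0=0xa0 R1=0xfb R2=0xfb R3=0xa4  N=1 Z=0
after  4: R0=0xa0 R1=0x5b R2=0xfb R3=0xa4  N=0 Z=0
after  5: R0=0xa0 R1=0x5b R2=0xa0 R3=0xa4  N=1 Z=0
-- IRQ taken; context saved, return-PC = 6 --
mismatch: R0: reported 0xa2 vs actual 0xa0

BAD = R0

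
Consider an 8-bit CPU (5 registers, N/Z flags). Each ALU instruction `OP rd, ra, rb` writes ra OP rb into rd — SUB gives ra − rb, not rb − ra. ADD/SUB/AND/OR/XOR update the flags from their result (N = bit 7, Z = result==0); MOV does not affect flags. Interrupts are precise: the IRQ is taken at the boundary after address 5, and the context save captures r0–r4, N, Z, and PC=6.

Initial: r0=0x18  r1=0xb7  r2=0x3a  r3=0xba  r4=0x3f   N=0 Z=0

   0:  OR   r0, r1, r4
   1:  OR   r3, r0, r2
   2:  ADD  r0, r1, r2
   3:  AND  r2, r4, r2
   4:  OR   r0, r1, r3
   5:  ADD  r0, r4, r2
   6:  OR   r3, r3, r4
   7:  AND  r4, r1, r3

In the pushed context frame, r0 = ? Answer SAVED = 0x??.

after  0: r0=0xbf r1=0xb7 r2=0x3a r3=0xba r4=0x3f  N=1 Z=0
after  1: r0=0xbf r1=0xb7 r2=0x3a r3=0xbf r4=0x3f  N=1 Z=0
after  2: r0=0xf1 r1=0xb7 r2=0x3a r3=0xbf r4=0x3f  N=1 Z=0
after  3: r0=0xf1 r1=0xb7 r2=0x3a r3=0xbf r4=0x3f  N=0 Z=0
after  4: r0=0xbf r1=0xb7 r2=0x3a r3=0xbf r4=0x3f  N=1 Z=0
after  5: r0=0x79 r1=0xb7 r2=0x3a r3=0xbf r4=0x3f  N=0 Z=0
-- IRQ taken; context saved, return-PC = 6 --

SAVED = 0x79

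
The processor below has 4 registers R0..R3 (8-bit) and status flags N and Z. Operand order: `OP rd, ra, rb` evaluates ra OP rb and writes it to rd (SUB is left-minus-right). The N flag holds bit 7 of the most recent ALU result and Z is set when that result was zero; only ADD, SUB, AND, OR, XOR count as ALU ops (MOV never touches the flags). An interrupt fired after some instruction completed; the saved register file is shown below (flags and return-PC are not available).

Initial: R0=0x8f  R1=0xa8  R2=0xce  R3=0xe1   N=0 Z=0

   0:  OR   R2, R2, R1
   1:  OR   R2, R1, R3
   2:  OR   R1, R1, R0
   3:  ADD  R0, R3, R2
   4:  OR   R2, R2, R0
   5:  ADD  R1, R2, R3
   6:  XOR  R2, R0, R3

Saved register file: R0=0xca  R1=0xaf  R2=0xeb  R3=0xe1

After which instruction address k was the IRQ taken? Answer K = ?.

K = 4

after  0: R0=0x8f R1=0xa8 R2=0xee R3=0xe1  N=1 Z=0
after  1: R0=0x8f R1=0xa8 R2=0xe9 R3=0xe1  N=1 Z=0
after  2: R0=0x8f R1=0xaf R2=0xe9 R3=0xe1  N=1 Z=0
after  3: R0=0xca R1=0xaf R2=0xe9 R3=0xe1  N=1 Z=0
after  4: R0=0xca R1=0xaf R2=0xeb R3=0xe1  N=1 Z=0
-- IRQ taken; context saved, return-PC = 5 --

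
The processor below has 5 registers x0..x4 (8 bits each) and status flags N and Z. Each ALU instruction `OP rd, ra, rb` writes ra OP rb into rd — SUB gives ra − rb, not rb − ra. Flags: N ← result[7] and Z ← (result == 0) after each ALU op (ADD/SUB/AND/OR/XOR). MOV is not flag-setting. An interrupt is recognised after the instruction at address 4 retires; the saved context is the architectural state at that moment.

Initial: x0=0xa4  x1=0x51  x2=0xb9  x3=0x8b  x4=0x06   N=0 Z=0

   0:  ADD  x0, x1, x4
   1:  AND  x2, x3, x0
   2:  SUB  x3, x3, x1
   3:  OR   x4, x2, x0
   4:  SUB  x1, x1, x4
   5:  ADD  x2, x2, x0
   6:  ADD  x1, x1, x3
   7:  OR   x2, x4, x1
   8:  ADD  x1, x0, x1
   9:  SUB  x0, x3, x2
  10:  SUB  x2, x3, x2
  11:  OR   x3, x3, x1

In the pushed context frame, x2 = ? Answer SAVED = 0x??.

after  0: x0=0x57 x1=0x51 x2=0xb9 x3=0x8b x4=0x06  N=0 Z=0
after  1: x0=0x57 x1=0x51 x2=0x03 x3=0x8b x4=0x06  N=0 Z=0
after  2: x0=0x57 x1=0x51 x2=0x03 x3=0x3a x4=0x06  N=0 Z=0
after  3: x0=0x57 x1=0x51 x2=0x03 x3=0x3a x4=0x57  N=0 Z=0
after  4: x0=0x57 x1=0xfa x2=0x03 x3=0x3a x4=0x57  N=1 Z=0
-- IRQ taken; context saved, return-PC = 5 --

SAVED = 0x03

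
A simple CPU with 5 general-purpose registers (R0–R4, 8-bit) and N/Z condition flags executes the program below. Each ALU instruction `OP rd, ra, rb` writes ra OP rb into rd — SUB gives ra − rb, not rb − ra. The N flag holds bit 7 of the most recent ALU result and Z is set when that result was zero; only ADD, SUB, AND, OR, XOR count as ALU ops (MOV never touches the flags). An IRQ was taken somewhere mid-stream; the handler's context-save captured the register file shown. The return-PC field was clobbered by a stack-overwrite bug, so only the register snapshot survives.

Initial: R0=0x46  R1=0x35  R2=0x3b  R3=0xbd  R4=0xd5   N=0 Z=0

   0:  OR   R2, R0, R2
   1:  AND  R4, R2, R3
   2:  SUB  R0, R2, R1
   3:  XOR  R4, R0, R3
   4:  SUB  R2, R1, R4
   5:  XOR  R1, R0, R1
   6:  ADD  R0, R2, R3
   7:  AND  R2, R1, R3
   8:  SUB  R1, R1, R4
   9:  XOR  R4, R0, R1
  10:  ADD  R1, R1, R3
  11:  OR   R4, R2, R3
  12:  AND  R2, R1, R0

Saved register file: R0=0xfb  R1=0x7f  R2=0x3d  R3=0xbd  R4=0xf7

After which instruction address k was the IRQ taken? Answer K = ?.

K = 7

after  0: R0=0x46 R1=0x35 R2=0x7f R3=0xbd R4=0xd5  N=0 Z=0
after  1: R0=0x46 R1=0x35 R2=0x7f R3=0xbd R4=0x3d  N=0 Z=0
after  2: R0=0x4a R1=0x35 R2=0x7f R3=0xbd R4=0x3d  N=0 Z=0
after  3: R0=0x4a R1=0x35 R2=0x7f R3=0xbd R4=0xf7  N=1 Z=0
after  4: R0=0x4a R1=0x35 R2=0x3e R3=0xbd R4=0xf7  N=0 Z=0
after  5: R0=0x4a R1=0x7f R2=0x3e R3=0xbd R4=0xf7  N=0 Z=0
after  6: R0=0xfb R1=0x7f R2=0x3e R3=0xbd R4=0xf7  N=1 Z=0
after  7: R0=0xfb R1=0x7f R2=0x3d R3=0xbd R4=0xf7  N=0 Z=0
-- IRQ taken; context saved, return-PC = 8 --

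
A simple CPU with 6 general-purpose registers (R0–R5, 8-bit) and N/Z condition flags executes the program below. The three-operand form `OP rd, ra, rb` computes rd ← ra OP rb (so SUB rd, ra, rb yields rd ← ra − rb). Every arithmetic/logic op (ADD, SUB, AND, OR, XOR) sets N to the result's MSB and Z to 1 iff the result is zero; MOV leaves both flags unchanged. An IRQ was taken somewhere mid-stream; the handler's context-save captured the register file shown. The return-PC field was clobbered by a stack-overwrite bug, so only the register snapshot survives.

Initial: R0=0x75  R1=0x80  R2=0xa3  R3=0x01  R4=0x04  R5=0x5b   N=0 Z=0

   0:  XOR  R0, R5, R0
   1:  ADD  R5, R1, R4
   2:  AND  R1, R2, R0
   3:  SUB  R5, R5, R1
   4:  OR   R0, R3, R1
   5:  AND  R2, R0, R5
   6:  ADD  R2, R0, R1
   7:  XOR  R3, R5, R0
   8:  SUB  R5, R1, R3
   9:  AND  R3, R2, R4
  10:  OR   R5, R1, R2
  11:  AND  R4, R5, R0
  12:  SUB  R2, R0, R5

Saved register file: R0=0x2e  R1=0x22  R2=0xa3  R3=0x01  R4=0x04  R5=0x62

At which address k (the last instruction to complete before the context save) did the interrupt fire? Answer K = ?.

after  0: R0=0x2e R1=0x80 R2=0xa3 R3=0x01 R4=0x04 R5=0x5b  N=0 Z=0
after  1: R0=0x2e R1=0x80 R2=0xa3 R3=0x01 R4=0x04 R5=0x84  N=1 Z=0
after  2: R0=0x2e R1=0x22 R2=0xa3 R3=0x01 R4=0x04 R5=0x84  N=0 Z=0
after  3: R0=0x2e R1=0x22 R2=0xa3 R3=0x01 R4=0x04 R5=0x62  N=0 Z=0
-- IRQ taken; context saved, return-PC = 4 --

K = 3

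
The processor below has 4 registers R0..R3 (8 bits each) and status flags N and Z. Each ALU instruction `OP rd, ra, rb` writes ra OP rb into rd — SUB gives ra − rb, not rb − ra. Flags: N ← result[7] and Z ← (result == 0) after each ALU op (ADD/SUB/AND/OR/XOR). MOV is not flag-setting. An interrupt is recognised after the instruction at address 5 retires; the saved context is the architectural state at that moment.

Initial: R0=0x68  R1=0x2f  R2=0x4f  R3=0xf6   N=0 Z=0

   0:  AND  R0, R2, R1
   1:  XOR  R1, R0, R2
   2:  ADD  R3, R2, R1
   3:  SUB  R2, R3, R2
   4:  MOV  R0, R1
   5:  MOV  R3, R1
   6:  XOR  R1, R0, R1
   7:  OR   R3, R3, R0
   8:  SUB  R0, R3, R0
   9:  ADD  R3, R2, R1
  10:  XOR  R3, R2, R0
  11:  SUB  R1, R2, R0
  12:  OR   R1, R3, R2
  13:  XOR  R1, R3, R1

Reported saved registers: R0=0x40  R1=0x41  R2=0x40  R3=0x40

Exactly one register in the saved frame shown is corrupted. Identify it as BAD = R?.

BAD = R1

after  0: R0=0x0f R1=0x2f R2=0x4f R3=0xf6  N=0 Z=0
after  1: R0=0x0f R1=0x40 R2=0x4f R3=0xf6  N=0 Z=0
after  2: R0=0x0f R1=0x40 R2=0x4f R3=0x8f  N=1 Z=0
after  3: R0=0x0f R1=0x40 R2=0x40 R3=0x8f  N=0 Z=0
after  4: R0=0x40 R1=0x40 R2=0x40 R3=0x8f  N=0 Z=0
after  5: R0=0x40 R1=0x40 R2=0x40 R3=0x40  N=0 Z=0
-- IRQ taken; context saved, return-PC = 6 --
mismatch: R1: reported 0x41 vs actual 0x40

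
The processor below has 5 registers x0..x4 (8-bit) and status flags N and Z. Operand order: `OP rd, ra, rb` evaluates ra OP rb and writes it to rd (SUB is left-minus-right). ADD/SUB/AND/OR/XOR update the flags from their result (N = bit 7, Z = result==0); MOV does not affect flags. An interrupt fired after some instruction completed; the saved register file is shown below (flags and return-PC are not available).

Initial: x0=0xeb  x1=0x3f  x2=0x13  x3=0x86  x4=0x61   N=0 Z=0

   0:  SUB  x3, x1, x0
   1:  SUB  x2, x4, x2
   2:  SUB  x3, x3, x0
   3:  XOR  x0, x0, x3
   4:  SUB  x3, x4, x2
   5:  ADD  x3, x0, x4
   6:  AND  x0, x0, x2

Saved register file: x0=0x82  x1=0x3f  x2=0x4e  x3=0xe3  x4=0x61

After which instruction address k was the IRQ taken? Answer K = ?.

K = 5

after  0: x0=0xeb x1=0x3f x2=0x13 x3=0x54 x4=0x61  N=0 Z=0
after  1: x0=0xeb x1=0x3f x2=0x4e x3=0x54 x4=0x61  N=0 Z=0
after  2: x0=0xeb x1=0x3f x2=0x4e x3=0x69 x4=0x61  N=0 Z=0
after  3: x0=0x82 x1=0x3f x2=0x4e x3=0x69 x4=0x61  N=1 Z=0
after  4: x0=0x82 x1=0x3f x2=0x4e x3=0x13 x4=0x61  N=0 Z=0
after  5: x0=0x82 x1=0x3f x2=0x4e x3=0xe3 x4=0x61  N=1 Z=0
-- IRQ taken; context saved, return-PC = 6 --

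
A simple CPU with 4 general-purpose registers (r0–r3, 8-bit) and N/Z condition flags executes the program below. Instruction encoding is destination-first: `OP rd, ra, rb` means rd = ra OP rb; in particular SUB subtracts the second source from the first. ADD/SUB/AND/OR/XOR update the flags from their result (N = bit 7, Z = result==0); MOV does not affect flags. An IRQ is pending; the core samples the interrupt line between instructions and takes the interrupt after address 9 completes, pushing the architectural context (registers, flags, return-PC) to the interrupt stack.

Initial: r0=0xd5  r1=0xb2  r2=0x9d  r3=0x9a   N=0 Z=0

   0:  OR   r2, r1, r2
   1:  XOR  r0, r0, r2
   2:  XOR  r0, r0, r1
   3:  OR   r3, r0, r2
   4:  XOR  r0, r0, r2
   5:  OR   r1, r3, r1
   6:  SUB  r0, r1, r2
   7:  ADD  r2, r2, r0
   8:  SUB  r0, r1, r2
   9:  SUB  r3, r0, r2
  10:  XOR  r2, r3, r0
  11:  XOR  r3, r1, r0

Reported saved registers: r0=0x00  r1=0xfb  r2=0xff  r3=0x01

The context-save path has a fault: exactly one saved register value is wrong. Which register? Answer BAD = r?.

BAD = r1

after  0: r0=0xd5 r1=0xb2 r2=0xbf r3=0x9a  N=1 Z=0
after  1: r0=0x6a r1=0xb2 r2=0xbf r3=0x9a  N=0 Z=0
after  2: r0=0xd8 r1=0xb2 r2=0xbf r3=0x9a  N=1 Z=0
after  3: r0=0xd8 r1=0xb2 r2=0xbf r3=0xff  N=1 Z=0
after  4: r0=0x67 r1=0xb2 r2=0xbf r3=0xff  N=0 Z=0
after  5: r0=0x67 r1=0xff r2=0xbf r3=0xff  N=1 Z=0
after  6: r0=0x40 r1=0xff r2=0xbf r3=0xff  N=0 Z=0
after  7: r0=0x40 r1=0xff r2=0xff r3=0xff  N=1 Z=0
after  8: r0=0x00 r1=0xff r2=0xff r3=0xff  N=0 Z=1
after  9: r0=0x00 r1=0xff r2=0xff r3=0x01  N=0 Z=0
-- IRQ taken; context saved, return-PC = 10 --
mismatch: r1: reported 0xfb vs actual 0xff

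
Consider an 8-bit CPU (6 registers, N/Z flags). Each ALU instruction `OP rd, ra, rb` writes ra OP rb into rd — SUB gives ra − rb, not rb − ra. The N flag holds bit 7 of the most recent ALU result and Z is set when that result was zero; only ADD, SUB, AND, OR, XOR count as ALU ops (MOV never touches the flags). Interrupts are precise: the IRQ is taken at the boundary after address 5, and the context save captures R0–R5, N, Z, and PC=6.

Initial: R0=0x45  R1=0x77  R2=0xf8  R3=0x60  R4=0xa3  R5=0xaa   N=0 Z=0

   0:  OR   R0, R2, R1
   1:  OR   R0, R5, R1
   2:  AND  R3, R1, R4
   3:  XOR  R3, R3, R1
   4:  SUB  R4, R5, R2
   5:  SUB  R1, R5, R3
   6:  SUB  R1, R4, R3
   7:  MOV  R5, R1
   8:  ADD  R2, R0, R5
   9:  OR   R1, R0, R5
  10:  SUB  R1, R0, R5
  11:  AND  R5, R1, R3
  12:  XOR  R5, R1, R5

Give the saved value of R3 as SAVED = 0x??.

SAVED = 0x54

after  0: R0=0xff R1=0x77 R2=0xf8 R3=0x60 R4=0xa3 R5=0xaa  N=1 Z=0
after  1: R0=0xff R1=0x77 R2=0xf8 R3=0x60 R4=0xa3 R5=0xaa  N=1 Z=0
after  2: R0=0xff R1=0x77 R2=0xf8 R3=0x23 R4=0xa3 R5=0xaa  N=0 Z=0
after  3: R0=0xff R1=0x77 R2=0xf8 R3=0x54 R4=0xa3 R5=0xaa  N=0 Z=0
after  4: R0=0xff R1=0x77 R2=0xf8 R3=0x54 R4=0xb2 R5=0xaa  N=1 Z=0
after  5: R0=0xff R1=0x56 R2=0xf8 R3=0x54 R4=0xb2 R5=0xaa  N=0 Z=0
-- IRQ taken; context saved, return-PC = 6 --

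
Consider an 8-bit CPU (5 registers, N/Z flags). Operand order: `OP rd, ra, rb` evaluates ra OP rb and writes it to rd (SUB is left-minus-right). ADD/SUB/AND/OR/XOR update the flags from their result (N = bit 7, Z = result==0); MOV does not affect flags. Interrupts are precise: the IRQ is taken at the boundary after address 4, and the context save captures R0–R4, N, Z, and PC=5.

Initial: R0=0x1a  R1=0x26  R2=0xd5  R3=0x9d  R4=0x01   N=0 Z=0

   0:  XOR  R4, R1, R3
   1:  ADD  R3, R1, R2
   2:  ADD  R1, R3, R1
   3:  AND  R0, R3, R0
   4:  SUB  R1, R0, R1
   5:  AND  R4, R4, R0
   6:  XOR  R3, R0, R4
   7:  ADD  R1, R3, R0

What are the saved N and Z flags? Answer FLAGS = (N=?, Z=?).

after  0: R0=0x1a R1=0x26 R2=0xd5 R3=0x9d R4=0xbb  N=1 Z=0
after  1: R0=0x1a R1=0x26 R2=0xd5 R3=0xfb R4=0xbb  N=1 Z=0
after  2: R0=0x1a R1=0x21 R2=0xd5 R3=0xfb R4=0xbb  N=0 Z=0
after  3: R0=0x1a R1=0x21 R2=0xd5 R3=0xfb R4=0xbb  N=0 Z=0
after  4: R0=0x1a R1=0xf9 R2=0xd5 R3=0xfb R4=0xbb  N=1 Z=0
-- IRQ taken; context saved, return-PC = 5 --

FLAGS = (N=1, Z=0)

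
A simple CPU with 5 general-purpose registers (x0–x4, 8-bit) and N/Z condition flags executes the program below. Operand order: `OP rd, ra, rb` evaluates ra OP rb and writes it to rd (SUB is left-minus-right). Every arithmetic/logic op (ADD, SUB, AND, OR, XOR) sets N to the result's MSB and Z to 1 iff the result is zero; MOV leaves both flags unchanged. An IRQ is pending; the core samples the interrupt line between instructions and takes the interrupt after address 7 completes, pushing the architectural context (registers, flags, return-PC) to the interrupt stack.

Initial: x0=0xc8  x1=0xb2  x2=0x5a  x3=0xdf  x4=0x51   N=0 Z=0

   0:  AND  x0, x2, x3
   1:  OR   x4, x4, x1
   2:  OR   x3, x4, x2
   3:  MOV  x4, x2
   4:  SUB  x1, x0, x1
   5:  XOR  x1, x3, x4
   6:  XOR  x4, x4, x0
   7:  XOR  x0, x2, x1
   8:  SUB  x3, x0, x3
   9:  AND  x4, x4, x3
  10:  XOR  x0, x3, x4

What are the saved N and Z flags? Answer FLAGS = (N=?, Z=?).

FLAGS = (N=1, Z=0)

after  0: x0=0x5a x1=0xb2 x2=0x5a x3=0xdf x4=0x51  N=0 Z=0
after  1: x0=0x5a x1=0xb2 x2=0x5a x3=0xdf x4=0xf3  N=1 Z=0
after  2: x0=0x5a x1=0xb2 x2=0x5a x3=0xfb x4=0xf3  N=1 Z=0
after  3: x0=0x5a x1=0xb2 x2=0x5a x3=0xfb x4=0x5a  N=1 Z=0
after  4: x0=0x5a x1=0xa8 x2=0x5a x3=0xfb x4=0x5a  N=1 Z=0
after  5: x0=0x5a x1=0xa1 x2=0x5a x3=0xfb x4=0x5a  N=1 Z=0
after  6: x0=0x5a x1=0xa1 x2=0x5a x3=0xfb x4=0x00  N=0 Z=1
after  7: x0=0xfb x1=0xa1 x2=0x5a x3=0xfb x4=0x00  N=1 Z=0
-- IRQ taken; context saved, return-PC = 8 --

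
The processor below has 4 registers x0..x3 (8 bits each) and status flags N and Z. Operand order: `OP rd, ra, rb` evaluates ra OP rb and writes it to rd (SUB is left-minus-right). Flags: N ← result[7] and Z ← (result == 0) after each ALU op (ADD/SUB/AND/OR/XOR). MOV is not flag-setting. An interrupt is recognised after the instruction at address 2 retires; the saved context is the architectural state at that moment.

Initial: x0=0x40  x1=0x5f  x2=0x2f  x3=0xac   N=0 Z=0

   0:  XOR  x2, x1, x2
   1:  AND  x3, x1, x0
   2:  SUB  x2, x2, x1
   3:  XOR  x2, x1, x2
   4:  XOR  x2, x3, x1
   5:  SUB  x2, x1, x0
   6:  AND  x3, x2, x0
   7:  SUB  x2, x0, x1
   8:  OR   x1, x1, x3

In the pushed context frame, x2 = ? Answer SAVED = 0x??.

after  0: x0=0x40 x1=0x5f x2=0x70 x3=0xac  N=0 Z=0
after  1: x0=0x40 x1=0x5f x2=0x70 x3=0x40  N=0 Z=0
after  2: x0=0x40 x1=0x5f x2=0x11 x3=0x40  N=0 Z=0
-- IRQ taken; context saved, return-PC = 3 --

SAVED = 0x11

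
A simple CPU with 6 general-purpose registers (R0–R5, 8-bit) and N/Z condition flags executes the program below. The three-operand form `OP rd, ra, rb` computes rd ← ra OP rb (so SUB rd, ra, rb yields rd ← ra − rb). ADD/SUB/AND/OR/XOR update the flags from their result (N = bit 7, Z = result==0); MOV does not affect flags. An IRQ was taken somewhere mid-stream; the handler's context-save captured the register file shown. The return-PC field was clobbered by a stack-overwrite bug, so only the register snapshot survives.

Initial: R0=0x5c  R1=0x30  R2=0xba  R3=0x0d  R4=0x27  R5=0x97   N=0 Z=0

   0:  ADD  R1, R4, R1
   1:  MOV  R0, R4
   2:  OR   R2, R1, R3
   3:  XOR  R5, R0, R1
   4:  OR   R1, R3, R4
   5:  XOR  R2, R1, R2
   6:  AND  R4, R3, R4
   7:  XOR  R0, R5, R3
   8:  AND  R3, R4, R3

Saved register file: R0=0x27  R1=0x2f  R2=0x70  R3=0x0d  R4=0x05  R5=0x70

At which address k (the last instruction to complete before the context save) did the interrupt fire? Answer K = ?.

K = 6

after  0: R0=0x5c R1=0x57 R2=0xba R3=0x0d R4=0x27 R5=0x97  N=0 Z=0
after  1: R0=0x27 R1=0x57 R2=0xba R3=0x0d R4=0x27 R5=0x97  N=0 Z=0
after  2: R0=0x27 R1=0x57 R2=0x5f R3=0x0d R4=0x27 R5=0x97  N=0 Z=0
after  3: R0=0x27 R1=0x57 R2=0x5f R3=0x0d R4=0x27 R5=0x70  N=0 Z=0
after  4: R0=0x27 R1=0x2f R2=0x5f R3=0x0d R4=0x27 R5=0x70  N=0 Z=0
after  5: R0=0x27 R1=0x2f R2=0x70 R3=0x0d R4=0x27 R5=0x70  N=0 Z=0
after  6: R0=0x27 R1=0x2f R2=0x70 R3=0x0d R4=0x05 R5=0x70  N=0 Z=0
-- IRQ taken; context saved, return-PC = 7 --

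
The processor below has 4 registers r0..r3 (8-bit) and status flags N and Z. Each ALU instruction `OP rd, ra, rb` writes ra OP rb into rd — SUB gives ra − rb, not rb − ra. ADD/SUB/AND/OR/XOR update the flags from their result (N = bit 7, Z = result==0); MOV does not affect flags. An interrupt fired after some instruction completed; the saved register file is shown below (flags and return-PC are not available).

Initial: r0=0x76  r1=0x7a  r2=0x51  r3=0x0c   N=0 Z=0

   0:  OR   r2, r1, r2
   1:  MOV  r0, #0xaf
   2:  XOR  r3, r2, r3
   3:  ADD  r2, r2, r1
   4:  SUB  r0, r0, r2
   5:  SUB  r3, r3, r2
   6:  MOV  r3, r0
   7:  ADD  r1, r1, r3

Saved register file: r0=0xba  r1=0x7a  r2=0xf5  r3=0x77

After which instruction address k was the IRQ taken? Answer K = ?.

K = 4

after  0: r0=0x76 r1=0x7a r2=0x7b r3=0x0c  N=0 Z=0
after  1: r0=0xaf r1=0x7a r2=0x7b r3=0x0c  N=0 Z=0
after  2: r0=0xaf r1=0x7a r2=0x7b r3=0x77  N=0 Z=0
after  3: r0=0xaf r1=0x7a r2=0xf5 r3=0x77  N=1 Z=0
after  4: r0=0xba r1=0x7a r2=0xf5 r3=0x77  N=1 Z=0
-- IRQ taken; context saved, return-PC = 5 --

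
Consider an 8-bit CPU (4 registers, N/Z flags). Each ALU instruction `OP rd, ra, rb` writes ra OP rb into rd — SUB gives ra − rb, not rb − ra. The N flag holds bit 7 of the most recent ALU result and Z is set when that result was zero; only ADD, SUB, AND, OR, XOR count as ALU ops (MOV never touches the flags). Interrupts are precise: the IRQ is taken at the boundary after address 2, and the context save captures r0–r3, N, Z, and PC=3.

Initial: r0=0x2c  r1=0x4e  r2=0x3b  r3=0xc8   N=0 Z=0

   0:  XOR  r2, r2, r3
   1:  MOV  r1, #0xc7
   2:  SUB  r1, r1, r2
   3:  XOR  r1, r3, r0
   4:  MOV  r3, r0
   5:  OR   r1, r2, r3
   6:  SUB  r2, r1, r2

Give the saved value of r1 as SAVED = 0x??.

SAVED = 0xd4

after  0: r0=0x2c r1=0x4e r2=0xf3 r3=0xc8  N=1 Z=0
after  1: r0=0x2c r1=0xc7 r2=0xf3 r3=0xc8  N=1 Z=0
after  2: r0=0x2c r1=0xd4 r2=0xf3 r3=0xc8  N=1 Z=0
-- IRQ taken; context saved, return-PC = 3 --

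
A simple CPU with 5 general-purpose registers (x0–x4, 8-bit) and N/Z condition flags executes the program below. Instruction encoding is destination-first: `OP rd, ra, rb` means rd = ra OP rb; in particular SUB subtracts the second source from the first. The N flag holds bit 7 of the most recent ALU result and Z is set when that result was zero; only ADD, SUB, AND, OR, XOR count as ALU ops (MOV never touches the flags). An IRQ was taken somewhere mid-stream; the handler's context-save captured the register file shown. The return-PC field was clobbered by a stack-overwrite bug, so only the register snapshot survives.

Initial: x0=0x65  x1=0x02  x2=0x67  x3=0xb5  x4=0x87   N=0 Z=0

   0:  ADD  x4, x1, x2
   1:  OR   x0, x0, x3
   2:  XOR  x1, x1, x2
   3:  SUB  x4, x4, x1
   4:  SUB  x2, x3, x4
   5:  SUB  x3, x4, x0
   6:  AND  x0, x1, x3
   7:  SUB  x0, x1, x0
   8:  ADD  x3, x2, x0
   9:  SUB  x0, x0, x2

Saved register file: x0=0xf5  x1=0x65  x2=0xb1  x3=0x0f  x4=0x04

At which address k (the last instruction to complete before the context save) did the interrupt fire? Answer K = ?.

K = 5

after  0: x0=0x65 x1=0x02 x2=0x67 x3=0xb5 x4=0x69  N=0 Z=0
after  1: x0=0xf5 x1=0x02 x2=0x67 x3=0xb5 x4=0x69  N=1 Z=0
after  2: x0=0xf5 x1=0x65 x2=0x67 x3=0xb5 x4=0x69  N=0 Z=0
after  3: x0=0xf5 x1=0x65 x2=0x67 x3=0xb5 x4=0x04  N=0 Z=0
after  4: x0=0xf5 x1=0x65 x2=0xb1 x3=0xb5 x4=0x04  N=1 Z=0
after  5: x0=0xf5 x1=0x65 x2=0xb1 x3=0x0f x4=0x04  N=0 Z=0
-- IRQ taken; context saved, return-PC = 6 --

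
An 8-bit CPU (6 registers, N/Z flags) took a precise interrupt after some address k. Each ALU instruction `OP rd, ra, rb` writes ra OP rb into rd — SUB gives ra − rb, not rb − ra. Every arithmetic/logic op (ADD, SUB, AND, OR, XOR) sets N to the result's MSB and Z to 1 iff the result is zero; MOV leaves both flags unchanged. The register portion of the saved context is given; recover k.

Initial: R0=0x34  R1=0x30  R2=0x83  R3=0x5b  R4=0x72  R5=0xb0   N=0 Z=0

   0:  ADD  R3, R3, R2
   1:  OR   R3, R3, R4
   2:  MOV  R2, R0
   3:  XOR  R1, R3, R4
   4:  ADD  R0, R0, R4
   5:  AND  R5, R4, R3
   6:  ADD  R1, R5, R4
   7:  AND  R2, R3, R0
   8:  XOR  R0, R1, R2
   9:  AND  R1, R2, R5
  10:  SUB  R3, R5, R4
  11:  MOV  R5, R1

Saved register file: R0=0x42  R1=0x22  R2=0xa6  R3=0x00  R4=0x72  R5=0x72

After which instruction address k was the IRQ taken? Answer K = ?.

after  0: R0=0x34 R1=0x30 R2=0x83 R3=0xde R4=0x72 R5=0xb0  N=1 Z=0
after  1: R0=0x34 R1=0x30 R2=0x83 R3=0xfe R4=0x72 R5=0xb0  N=1 Z=0
after  2: R0=0x34 R1=0x30 R2=0x34 R3=0xfe R4=0x72 R5=0xb0  N=1 Z=0
after  3: R0=0x34 R1=0x8c R2=0x34 R3=0xfe R4=0x72 R5=0xb0  N=1 Z=0
after  4: R0=0xa6 R1=0x8c R2=0x34 R3=0xfe R4=0x72 R5=0xb0  N=1 Z=0
after  5: R0=0xa6 R1=0x8c R2=0x34 R3=0xfe R4=0x72 R5=0x72  N=0 Z=0
after  6: R0=0xa6 R1=0xe4 R2=0x34 R3=0xfe R4=0x72 R5=0x72  N=1 Z=0
after  7: R0=0xa6 R1=0xe4 R2=0xa6 R3=0xfe R4=0x72 R5=0x72  N=1 Z=0
after  8: R0=0x42 R1=0xe4 R2=0xa6 R3=0xfe R4=0x72 R5=0x72  N=0 Z=0
after  9: R0=0x42 R1=0x22 R2=0xa6 R3=0xfe R4=0x72 R5=0x72  N=0 Z=0
after 10: R0=0x42 R1=0x22 R2=0xa6 R3=0x00 R4=0x72 R5=0x72  N=0 Z=1
-- IRQ taken; context saved, return-PC = 11 --

K = 10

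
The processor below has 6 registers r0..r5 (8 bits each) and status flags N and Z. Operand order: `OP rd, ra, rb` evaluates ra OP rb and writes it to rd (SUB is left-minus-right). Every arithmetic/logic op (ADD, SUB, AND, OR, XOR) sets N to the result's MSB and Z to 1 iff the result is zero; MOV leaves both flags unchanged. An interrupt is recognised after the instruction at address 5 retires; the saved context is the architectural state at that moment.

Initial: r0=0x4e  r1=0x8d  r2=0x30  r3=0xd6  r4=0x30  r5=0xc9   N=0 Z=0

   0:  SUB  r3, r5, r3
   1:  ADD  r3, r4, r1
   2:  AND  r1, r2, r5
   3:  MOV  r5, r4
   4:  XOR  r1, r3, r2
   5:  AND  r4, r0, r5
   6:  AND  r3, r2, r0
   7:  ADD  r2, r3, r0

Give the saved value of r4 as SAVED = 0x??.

after  0: r0=0x4e r1=0x8d r2=0x30 r3=0xf3 r4=0x30 r5=0xc9  N=1 Z=0
after  1: r0=0x4e r1=0x8d r2=0x30 r3=0xbd r4=0x30 r5=0xc9  N=1 Z=0
after  2: r0=0x4e r1=0x00 r2=0x30 r3=0xbd r4=0x30 r5=0xc9  N=0 Z=1
after  3: r0=0x4e r1=0x00 r2=0x30 r3=0xbd r4=0x30 r5=0x30  N=0 Z=1
after  4: r0=0x4e r1=0x8d r2=0x30 r3=0xbd r4=0x30 r5=0x30  N=1 Z=0
after  5: r0=0x4e r1=0x8d r2=0x30 r3=0xbd r4=0x00 r5=0x30  N=0 Z=1
-- IRQ taken; context saved, return-PC = 6 --

SAVED = 0x00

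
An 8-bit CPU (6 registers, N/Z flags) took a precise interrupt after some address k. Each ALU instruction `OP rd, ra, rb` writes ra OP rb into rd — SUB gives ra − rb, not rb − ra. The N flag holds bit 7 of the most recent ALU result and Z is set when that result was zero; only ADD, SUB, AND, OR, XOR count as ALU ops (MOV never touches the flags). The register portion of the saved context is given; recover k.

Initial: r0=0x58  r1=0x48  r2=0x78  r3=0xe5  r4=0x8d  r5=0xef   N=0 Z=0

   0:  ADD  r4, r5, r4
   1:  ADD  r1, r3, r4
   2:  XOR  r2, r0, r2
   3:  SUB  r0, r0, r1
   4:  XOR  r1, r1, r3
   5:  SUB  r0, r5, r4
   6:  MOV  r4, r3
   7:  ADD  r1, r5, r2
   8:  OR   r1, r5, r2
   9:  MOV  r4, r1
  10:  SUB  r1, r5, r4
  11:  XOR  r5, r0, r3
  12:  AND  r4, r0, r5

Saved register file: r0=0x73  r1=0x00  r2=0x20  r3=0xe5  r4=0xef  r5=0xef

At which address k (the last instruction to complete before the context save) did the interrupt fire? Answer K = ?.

K = 10

after  0: r0=0x58 r1=0x48 r2=0x78 r3=0xe5 r4=0x7c r5=0xef  N=0 Z=0
after  1: r0=0x58 r1=0x61 r2=0x78 r3=0xe5 r4=0x7c r5=0xef  N=0 Z=0
after  2: r0=0x58 r1=0x61 r2=0x20 r3=0xe5 r4=0x7c r5=0xef  N=0 Z=0
after  3: r0=0xf7 r1=0x61 r2=0x20 r3=0xe5 r4=0x7c r5=0xef  N=1 Z=0
after  4: r0=0xf7 r1=0x84 r2=0x20 r3=0xe5 r4=0x7c r5=0xef  N=1 Z=0
after  5: r0=0x73 r1=0x84 r2=0x20 r3=0xe5 r4=0x7c r5=0xef  N=0 Z=0
after  6: r0=0x73 r1=0x84 r2=0x20 r3=0xe5 r4=0xe5 r5=0xef  N=0 Z=0
after  7: r0=0x73 r1=0x0f r2=0x20 r3=0xe5 r4=0xe5 r5=0xef  N=0 Z=0
after  8: r0=0x73 r1=0xef r2=0x20 r3=0xe5 r4=0xe5 r5=0xef  N=1 Z=0
after  9: r0=0x73 r1=0xef r2=0x20 r3=0xe5 r4=0xef r5=0xef  N=1 Z=0
after 10: r0=0x73 r1=0x00 r2=0x20 r3=0xe5 r4=0xef r5=0xef  N=0 Z=1
-- IRQ taken; context saved, return-PC = 11 --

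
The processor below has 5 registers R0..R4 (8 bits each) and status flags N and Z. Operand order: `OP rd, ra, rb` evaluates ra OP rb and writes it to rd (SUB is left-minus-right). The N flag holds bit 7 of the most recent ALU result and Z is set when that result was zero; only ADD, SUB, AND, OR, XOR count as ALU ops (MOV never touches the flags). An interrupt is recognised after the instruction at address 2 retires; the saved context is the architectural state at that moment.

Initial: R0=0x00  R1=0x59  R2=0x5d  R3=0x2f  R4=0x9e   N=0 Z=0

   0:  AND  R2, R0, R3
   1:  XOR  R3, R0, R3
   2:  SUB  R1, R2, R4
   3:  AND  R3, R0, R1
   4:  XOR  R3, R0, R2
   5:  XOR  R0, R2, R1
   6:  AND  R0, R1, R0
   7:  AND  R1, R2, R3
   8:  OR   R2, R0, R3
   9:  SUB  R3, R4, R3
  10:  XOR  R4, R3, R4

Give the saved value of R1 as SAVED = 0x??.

SAVED = 0x62

after  0: R0=0x00 R1=0x59 R2=0x00 R3=0x2f R4=0x9e  N=0 Z=1
after  1: R0=0x00 R1=0x59 R2=0x00 R3=0x2f R4=0x9e  N=0 Z=0
after  2: R0=0x00 R1=0x62 R2=0x00 R3=0x2f R4=0x9e  N=0 Z=0
-- IRQ taken; context saved, return-PC = 3 --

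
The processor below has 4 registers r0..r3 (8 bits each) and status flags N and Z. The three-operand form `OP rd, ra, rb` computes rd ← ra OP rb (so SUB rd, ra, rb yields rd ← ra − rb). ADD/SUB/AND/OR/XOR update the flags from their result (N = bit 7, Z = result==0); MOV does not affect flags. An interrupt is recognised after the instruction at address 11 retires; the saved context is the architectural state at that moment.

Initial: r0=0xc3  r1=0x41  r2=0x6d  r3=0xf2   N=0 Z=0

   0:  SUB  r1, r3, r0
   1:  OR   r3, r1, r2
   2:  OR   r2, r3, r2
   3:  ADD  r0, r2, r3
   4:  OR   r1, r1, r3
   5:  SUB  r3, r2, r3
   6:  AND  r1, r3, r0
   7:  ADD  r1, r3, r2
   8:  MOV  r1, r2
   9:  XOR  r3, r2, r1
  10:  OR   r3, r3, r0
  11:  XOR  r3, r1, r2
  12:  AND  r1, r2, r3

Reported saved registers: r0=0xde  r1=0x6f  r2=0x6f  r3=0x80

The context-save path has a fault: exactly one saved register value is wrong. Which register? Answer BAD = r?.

after  0: r0=0xc3 r1=0x2f r2=0x6d r3=0xf2  N=0 Z=0
after  1: r0=0xc3 r1=0x2f r2=0x6d r3=0x6f  N=0 Z=0
after  2: r0=0xc3 r1=0x2f r2=0x6f r3=0x6f  N=0 Z=0
after  3: r0=0xde r1=0x2f r2=0x6f r3=0x6f  N=1 Z=0
after  4: r0=0xde r1=0x6f r2=0x6f r3=0x6f  N=0 Z=0
after  5: r0=0xde r1=0x6f r2=0x6f r3=0x00  N=0 Z=1
after  6: r0=0xde r1=0x00 r2=0x6f r3=0x00  N=0 Z=1
after  7: r0=0xde r1=0x6f r2=0x6f r3=0x00  N=0 Z=0
after  8: r0=0xde r1=0x6f r2=0x6f r3=0x00  N=0 Z=0
after  9: r0=0xde r1=0x6f r2=0x6f r3=0x00  N=0 Z=1
after 10: r0=0xde r1=0x6f r2=0x6f r3=0xde  N=1 Z=0
after 11: r0=0xde r1=0x6f r2=0x6f r3=0x00  N=0 Z=1
-- IRQ taken; context saved, return-PC = 12 --
mismatch: r3: reported 0x80 vs actual 0x00

BAD = r3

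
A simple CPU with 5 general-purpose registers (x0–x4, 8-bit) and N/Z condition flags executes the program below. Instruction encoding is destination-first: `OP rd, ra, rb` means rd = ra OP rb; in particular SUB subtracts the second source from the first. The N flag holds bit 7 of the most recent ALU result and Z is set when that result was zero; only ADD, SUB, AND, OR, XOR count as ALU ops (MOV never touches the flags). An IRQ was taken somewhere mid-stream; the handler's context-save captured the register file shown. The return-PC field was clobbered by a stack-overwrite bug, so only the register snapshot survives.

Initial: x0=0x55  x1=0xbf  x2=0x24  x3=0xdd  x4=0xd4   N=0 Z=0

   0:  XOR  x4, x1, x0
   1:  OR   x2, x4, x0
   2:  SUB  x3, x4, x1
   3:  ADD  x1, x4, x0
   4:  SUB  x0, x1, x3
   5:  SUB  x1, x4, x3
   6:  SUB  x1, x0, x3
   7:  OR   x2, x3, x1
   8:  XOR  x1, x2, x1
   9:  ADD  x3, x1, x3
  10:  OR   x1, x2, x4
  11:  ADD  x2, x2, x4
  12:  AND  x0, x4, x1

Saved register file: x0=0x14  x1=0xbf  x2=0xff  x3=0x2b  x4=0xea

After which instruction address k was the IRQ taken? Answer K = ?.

after  0: x0=0x55 x1=0xbf x2=0x24 x3=0xdd x4=0xea  N=1 Z=0
after  1: x0=0x55 x1=0xbf x2=0xff x3=0xdd x4=0xea  N=1 Z=0
after  2: x0=0x55 x1=0xbf x2=0xff x3=0x2b x4=0xea  N=0 Z=0
after  3: x0=0x55 x1=0x3f x2=0xff x3=0x2b x4=0xea  N=0 Z=0
after  4: x0=0x14 x1=0x3f x2=0xff x3=0x2b x4=0xea  N=0 Z=0
after  5: x0=0x14 x1=0xbf x2=0xff x3=0x2b x4=0xea  N=1 Z=0
-- IRQ taken; context saved, return-PC = 6 --

K = 5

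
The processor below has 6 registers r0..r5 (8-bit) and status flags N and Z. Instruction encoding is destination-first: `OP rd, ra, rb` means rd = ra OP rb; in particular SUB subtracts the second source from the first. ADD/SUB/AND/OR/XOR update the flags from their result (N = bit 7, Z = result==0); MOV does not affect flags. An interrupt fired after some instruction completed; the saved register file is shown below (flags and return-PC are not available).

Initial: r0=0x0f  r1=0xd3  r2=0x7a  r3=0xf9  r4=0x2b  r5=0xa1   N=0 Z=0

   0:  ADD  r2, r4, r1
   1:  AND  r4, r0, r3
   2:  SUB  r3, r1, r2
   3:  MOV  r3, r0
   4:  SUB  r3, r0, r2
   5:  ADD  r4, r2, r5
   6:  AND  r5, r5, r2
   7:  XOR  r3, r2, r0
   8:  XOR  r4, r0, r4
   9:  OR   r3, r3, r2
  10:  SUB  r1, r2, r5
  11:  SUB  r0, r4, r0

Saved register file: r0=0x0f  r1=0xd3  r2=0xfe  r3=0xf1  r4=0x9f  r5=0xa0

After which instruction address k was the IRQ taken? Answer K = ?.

K = 7

after  0: r0=0x0f r1=0xd3 r2=0xfe r3=0xf9 r4=0x2b r5=0xa1  N=1 Z=0
after  1: r0=0x0f r1=0xd3 r2=0xfe r3=0xf9 r4=0x09 r5=0xa1  N=0 Z=0
after  2: r0=0x0f r1=0xd3 r2=0xfe r3=0xd5 r4=0x09 r5=0xa1  N=1 Z=0
after  3: r0=0x0f r1=0xd3 r2=0xfe r3=0x0f r4=0x09 r5=0xa1  N=1 Z=0
after  4: r0=0x0f r1=0xd3 r2=0xfe r3=0x11 r4=0x09 r5=0xa1  N=0 Z=0
after  5: r0=0x0f r1=0xd3 r2=0xfe r3=0x11 r4=0x9f r5=0xa1  N=1 Z=0
after  6: r0=0x0f r1=0xd3 r2=0xfe r3=0x11 r4=0x9f r5=0xa0  N=1 Z=0
after  7: r0=0x0f r1=0xd3 r2=0xfe r3=0xf1 r4=0x9f r5=0xa0  N=1 Z=0
-- IRQ taken; context saved, return-PC = 8 --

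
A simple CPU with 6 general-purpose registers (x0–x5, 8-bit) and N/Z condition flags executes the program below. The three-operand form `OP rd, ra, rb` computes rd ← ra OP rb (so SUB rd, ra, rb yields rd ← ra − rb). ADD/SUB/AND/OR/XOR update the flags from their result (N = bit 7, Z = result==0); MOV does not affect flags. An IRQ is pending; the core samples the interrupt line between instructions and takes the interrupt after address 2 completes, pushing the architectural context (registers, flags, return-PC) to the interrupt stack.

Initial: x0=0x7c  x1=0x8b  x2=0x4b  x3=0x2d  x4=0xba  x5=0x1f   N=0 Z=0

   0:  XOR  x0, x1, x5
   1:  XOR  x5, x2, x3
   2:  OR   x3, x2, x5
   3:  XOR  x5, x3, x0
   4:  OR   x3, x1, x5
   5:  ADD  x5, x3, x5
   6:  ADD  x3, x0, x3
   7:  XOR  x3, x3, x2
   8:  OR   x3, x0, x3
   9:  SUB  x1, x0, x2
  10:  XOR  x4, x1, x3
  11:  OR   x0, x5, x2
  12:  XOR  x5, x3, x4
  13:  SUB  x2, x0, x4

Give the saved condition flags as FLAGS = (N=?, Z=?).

FLAGS = (N=0, Z=0)

after  0: x0=0x94 x1=0x8b x2=0x4b x3=0x2d x4=0xba x5=0x1f  N=1 Z=0
after  1: x0=0x94 x1=0x8b x2=0x4b x3=0x2d x4=0xba x5=0x66  N=0 Z=0
after  2: x0=0x94 x1=0x8b x2=0x4b x3=0x6f x4=0xba x5=0x66  N=0 Z=0
-- IRQ taken; context saved, return-PC = 3 --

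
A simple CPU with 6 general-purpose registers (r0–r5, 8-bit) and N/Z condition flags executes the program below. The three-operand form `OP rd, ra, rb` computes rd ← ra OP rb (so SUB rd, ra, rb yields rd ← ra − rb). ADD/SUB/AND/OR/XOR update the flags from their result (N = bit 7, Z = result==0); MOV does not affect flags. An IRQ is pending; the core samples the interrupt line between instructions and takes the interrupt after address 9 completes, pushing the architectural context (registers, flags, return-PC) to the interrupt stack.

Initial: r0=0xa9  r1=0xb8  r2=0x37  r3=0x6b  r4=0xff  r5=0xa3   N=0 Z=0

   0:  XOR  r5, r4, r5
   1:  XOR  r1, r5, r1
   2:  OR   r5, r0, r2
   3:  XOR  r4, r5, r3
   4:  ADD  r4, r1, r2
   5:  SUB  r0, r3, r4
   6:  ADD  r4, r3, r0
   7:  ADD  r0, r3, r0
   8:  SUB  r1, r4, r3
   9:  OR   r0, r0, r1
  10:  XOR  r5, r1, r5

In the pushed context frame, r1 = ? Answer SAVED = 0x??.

SAVED = 0x50

after  0: r0=0xa9 r1=0xb8 r2=0x37 r3=0x6b r4=0xff r5=0x5c  N=0 Z=0
after  1: r0=0xa9 r1=0xe4 r2=0x37 r3=0x6b r4=0xff r5=0x5c  N=1 Z=0
after  2: r0=0xa9 r1=0xe4 r2=0x37 r3=0x6b r4=0xff r5=0xbf  N=1 Z=0
after  3: r0=0xa9 r1=0xe4 r2=0x37 r3=0x6b r4=0xd4 r5=0xbf  N=1 Z=0
after  4: r0=0xa9 r1=0xe4 r2=0x37 r3=0x6b r4=0x1b r5=0xbf  N=0 Z=0
after  5: r0=0x50 r1=0xe4 r2=0x37 r3=0x6b r4=0x1b r5=0xbf  N=0 Z=0
after  6: r0=0x50 r1=0xe4 r2=0x37 r3=0x6b r4=0xbb r5=0xbf  N=1 Z=0
after  7: r0=0xbb r1=0xe4 r2=0x37 r3=0x6b r4=0xbb r5=0xbf  N=1 Z=0
after  8: r0=0xbb r1=0x50 r2=0x37 r3=0x6b r4=0xbb r5=0xbf  N=0 Z=0
after  9: r0=0xfb r1=0x50 r2=0x37 r3=0x6b r4=0xbb r5=0xbf  N=1 Z=0
-- IRQ taken; context saved, return-PC = 10 --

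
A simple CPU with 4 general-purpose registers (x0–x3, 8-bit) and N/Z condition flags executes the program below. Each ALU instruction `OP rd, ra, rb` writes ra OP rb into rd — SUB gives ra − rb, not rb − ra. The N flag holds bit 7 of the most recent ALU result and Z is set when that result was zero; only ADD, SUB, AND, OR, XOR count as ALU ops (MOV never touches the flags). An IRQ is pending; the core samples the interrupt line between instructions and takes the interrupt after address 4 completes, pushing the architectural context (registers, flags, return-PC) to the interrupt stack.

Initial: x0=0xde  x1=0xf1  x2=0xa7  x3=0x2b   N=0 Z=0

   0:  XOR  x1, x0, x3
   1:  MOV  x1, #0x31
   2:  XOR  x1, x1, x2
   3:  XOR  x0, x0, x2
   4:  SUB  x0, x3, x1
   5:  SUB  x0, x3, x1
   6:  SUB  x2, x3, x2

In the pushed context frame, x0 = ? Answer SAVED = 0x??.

after  0: x0=0xde x1=0xf5 x2=0xa7 x3=0x2b  N=1 Z=0
after  1: x0=0xde x1=0x31 x2=0xa7 x3=0x2b  N=1 Z=0
after  2: x0=0xde x1=0x96 x2=0xa7 x3=0x2b  N=1 Z=0
after  3: x0=0x79 x1=0x96 x2=0xa7 x3=0x2b  N=0 Z=0
after  4: x0=0x95 x1=0x96 x2=0xa7 x3=0x2b  N=1 Z=0
-- IRQ taken; context saved, return-PC = 5 --

SAVED = 0x95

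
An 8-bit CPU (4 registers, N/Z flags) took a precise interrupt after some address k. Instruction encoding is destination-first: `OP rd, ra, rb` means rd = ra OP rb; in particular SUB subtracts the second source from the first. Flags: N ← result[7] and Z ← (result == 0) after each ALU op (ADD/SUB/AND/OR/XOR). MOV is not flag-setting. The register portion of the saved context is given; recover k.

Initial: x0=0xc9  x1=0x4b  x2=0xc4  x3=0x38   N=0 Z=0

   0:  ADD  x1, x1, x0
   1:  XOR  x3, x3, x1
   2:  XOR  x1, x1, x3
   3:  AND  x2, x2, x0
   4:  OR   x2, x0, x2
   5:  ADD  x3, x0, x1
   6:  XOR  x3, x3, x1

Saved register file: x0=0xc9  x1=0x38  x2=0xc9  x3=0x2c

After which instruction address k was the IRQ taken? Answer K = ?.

after  0: x0=0xc9 x1=0x14 x2=0xc4 x3=0x38  N=0 Z=0
after  1: x0=0xc9 x1=0x14 x2=0xc4 x3=0x2c  N=0 Z=0
after  2: x0=0xc9 x1=0x38 x2=0xc4 x3=0x2c  N=0 Z=0
after  3: x0=0xc9 x1=0x38 x2=0xc0 x3=0x2c  N=1 Z=0
after  4: x0=0xc9 x1=0x38 x2=0xc9 x3=0x2c  N=1 Z=0
-- IRQ taken; context saved, return-PC = 5 --

K = 4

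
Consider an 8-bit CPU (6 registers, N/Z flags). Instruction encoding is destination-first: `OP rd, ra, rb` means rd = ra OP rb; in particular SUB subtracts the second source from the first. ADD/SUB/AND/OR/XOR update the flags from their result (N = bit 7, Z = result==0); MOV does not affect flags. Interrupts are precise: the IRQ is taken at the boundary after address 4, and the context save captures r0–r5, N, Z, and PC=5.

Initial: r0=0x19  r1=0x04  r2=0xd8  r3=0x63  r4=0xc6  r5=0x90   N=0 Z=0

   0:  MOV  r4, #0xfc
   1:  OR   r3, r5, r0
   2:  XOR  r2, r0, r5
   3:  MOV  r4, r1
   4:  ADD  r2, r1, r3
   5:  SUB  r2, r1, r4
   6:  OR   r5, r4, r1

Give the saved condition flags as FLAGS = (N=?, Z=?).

FLAGS = (N=1, Z=0)

after  0: r0=0x19 r1=0x04 r2=0xd8 r3=0x63 r4=0xfc r5=0x90  N=0 Z=0
after  1: r0=0x19 r1=0x04 r2=0xd8 r3=0x99 r4=0xfc r5=0x90  N=1 Z=0
after  2: r0=0x19 r1=0x04 r2=0x89 r3=0x99 r4=0xfc r5=0x90  N=1 Z=0
after  3: r0=0x19 r1=0x04 r2=0x89 r3=0x99 r4=0x04 r5=0x90  N=1 Z=0
after  4: r0=0x19 r1=0x04 r2=0x9d r3=0x99 r4=0x04 r5=0x90  N=1 Z=0
-- IRQ taken; context saved, return-PC = 5 --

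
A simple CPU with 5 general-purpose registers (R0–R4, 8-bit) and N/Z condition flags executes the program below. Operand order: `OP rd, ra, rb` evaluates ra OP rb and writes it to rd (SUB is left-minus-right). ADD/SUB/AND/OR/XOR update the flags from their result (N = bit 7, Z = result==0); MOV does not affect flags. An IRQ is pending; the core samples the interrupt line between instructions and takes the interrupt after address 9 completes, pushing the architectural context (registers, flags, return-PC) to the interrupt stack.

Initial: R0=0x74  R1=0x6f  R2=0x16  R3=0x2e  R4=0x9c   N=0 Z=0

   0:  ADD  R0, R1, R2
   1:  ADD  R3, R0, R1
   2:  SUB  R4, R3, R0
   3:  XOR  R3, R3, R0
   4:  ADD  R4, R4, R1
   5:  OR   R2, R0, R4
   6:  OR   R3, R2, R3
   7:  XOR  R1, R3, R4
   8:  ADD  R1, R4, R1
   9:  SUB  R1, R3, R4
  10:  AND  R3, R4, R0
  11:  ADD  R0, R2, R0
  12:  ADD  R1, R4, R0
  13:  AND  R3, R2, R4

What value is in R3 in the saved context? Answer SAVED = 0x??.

after  0: R0=0x85 R1=0x6f R2=0x16 R3=0x2e R4=0x9c  N=1 Z=0
after  1: R0=0x85 R1=0x6f R2=0x16 R3=0xf4 R4=0x9c  N=1 Z=0
after  2: R0=0x85 R1=0x6f R2=0x16 R3=0xf4 R4=0x6f  N=0 Z=0
after  3: R0=0x85 R1=0x6f R2=0x16 R3=0x71 R4=0x6f  N=0 Z=0
after  4: R0=0x85 R1=0x6f R2=0x16 R3=0x71 R4=0xde  N=1 Z=0
after  5: R0=0x85 R1=0x6f R2=0xdf R3=0x71 R4=0xde  N=1 Z=0
after  6: R0=0x85 R1=0x6f R2=0xdf R3=0xff R4=0xde  N=1 Z=0
after  7: R0=0x85 R1=0x21 R2=0xdf R3=0xff R4=0xde  N=0 Z=0
after  8: R0=0x85 R1=0xff R2=0xdf R3=0xff R4=0xde  N=1 Z=0
after  9: R0=0x85 R1=0x21 R2=0xdf R3=0xff R4=0xde  N=0 Z=0
-- IRQ taken; context saved, return-PC = 10 --

SAVED = 0xff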